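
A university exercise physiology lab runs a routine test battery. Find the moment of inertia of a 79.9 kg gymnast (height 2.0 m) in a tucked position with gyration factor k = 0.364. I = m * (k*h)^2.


Radius of gyration = 0.364 * 2.0 = 0.728 m
I = 79.9 * 0.728^2
= 79.9 * 0.529984
= 42.346 kg*m^2

42.346 kg*m^2


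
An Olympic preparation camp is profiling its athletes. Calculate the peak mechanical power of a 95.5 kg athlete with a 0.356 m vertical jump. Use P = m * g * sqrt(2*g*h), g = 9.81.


First, sqrt(2gh) = sqrt(2 * 9.81 * 0.356)
= sqrt(6.98472) = 2.642862 m/s
Power = 95.5 * 9.81 * 2.642862 = 2475.98 W

2475.98 W


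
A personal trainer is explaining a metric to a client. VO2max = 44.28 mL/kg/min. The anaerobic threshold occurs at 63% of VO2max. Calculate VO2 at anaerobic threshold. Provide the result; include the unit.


AT fraction = 63 / 100 = 0.63
AT VO2 = 44.28 * 0.63
= 27.9 mL/kg/min

27.9 mL/kg/min


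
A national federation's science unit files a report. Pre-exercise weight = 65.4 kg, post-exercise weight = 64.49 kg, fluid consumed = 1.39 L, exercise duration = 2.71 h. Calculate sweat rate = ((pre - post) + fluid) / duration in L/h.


Weight loss = 65.4 - 64.49 = 0.91 kg (approx L)
Total sweat = 0.91 + 1.39 = 2.3 L
Sweat rate = 2.3 / 2.71 = 0.849 L/h

0.849 L/h


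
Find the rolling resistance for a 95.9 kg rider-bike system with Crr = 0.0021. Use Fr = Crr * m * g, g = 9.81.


m * g = 95.9 * 9.81 = 940.779 N
Fr = 0.0021 * 940.779 = 1.976 N

1.976 N


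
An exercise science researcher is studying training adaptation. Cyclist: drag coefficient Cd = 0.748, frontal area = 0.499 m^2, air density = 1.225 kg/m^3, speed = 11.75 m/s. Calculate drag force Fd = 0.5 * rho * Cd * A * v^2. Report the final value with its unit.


v^2 = 11.75^2 = 138.0625
Fd = 0.5 * 1.225 * 0.748 * 0.499 * 138.0625
= 31.563 N

31.563 N


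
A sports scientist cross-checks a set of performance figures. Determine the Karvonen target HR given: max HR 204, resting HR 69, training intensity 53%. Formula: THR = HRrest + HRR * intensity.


HRR = HRmax - HRrest = 204 - 69 = 135
THR = 69 + 135 * 0.53
= 140.55 bpm

140.55 bpm


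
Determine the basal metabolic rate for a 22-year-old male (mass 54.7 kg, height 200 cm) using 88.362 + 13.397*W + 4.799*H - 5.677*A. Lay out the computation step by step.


BMR = 88.362 + 13.397*54.7 + 4.799*200 - 5.677*22
= 1656.08 kcal/day

1656.08 kcal/day


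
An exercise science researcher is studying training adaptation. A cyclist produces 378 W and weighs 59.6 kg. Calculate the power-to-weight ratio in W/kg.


P/W = power / mass
= 378 / 59.6
= 6.342 W/kg

6.342 W/kg


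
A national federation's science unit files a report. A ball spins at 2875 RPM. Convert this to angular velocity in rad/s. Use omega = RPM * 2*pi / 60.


omega = 2875 * 2 * pi / 60
= 2875 * 6.28318531 / 60
= 18064.158 / 60
= 301.069 rad/s

301.069 rad/s


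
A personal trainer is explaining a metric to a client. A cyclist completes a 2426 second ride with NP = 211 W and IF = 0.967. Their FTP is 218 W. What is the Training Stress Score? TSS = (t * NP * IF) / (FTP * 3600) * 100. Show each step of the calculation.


t * NP * IF = 2426 * 211 * 0.967 = 494993.762
FTP * 3600 = 784800
TSS = (494993.762 / 784800) * 100 = 63.07

63.07 TSS


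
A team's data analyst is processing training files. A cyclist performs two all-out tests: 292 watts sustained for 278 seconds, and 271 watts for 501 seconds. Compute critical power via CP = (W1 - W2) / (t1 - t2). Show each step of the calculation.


W1 = P1 * t1 = 292 * 278 = 81176 J
W2 = P2 * t2 = 271 * 501 = 135771 J
CP = (81176 - 135771) / (278 - 501)
= 244.82 W

244.82 W


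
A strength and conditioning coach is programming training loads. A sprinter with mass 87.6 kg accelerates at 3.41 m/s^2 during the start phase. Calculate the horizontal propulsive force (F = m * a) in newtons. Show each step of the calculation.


F = m * a
= 87.6 * 3.41
= 298.72 N

298.72 N


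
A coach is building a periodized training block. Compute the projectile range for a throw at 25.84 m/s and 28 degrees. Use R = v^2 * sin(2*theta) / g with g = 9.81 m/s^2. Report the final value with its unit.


Two times the angle = 56 degrees
sin(56) = 0.829038
R = 667.7056 * 0.829038 / 9.81 = 56.427 m

56.427 m


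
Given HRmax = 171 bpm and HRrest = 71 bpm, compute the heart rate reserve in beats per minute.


Heart rate reserve = maximum HR minus resting HR
HRR = 171 - 71 = 100 bpm

100 bpm


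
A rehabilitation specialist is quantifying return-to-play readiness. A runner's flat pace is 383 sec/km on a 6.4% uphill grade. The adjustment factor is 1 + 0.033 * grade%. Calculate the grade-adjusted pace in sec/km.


Factor = 1 + 0.033 * 6.4 = 1.2112
Adjusted pace = 383 * 1.2112
= 463.89 sec/km

463.89 s/km


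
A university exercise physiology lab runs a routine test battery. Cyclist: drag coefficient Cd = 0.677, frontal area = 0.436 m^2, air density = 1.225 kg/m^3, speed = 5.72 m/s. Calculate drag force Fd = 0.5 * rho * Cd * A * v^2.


v^2 = 5.72^2 = 32.7184
Fd = 0.5 * 1.225 * 0.677 * 0.436 * 32.7184
= 5.915 N

5.915 N


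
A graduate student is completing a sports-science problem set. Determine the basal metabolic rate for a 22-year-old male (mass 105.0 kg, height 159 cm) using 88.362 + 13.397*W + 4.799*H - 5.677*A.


BMR = 88.362 + 13.397*105.0 + 4.799*159 - 5.677*22
= 2133.19 kcal/day

2133.19 kcal/day


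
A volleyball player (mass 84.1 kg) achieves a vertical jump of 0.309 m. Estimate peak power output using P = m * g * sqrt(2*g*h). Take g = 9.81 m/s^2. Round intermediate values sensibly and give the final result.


2 * g * h = 2 * 9.81 * 0.309 = 6.06258
sqrt(6.06258) = 2.462231 m/s
P = 84.1 * 9.81 * 2.462231 = 2031.39 W

2031.39 W


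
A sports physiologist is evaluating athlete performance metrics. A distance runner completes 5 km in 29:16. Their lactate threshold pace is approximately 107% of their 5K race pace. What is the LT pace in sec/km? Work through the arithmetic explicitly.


Convert to seconds: 29 min 16 s = 1756 s
Pace per km = 1756 / 5 = 351.2 s/km
LT pace = 351.2 * 1.07 = 375.78 s/km

375.78 s/km


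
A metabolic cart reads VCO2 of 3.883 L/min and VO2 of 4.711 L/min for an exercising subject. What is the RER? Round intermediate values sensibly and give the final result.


RER = VCO2 / VO2 = 3.883 / 4.711 = 0.8242

0.8242


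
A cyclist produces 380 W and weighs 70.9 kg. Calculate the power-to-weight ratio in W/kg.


P/W = power / mass
= 380 / 70.9
= 5.36 W/kg

5.36 W/kg


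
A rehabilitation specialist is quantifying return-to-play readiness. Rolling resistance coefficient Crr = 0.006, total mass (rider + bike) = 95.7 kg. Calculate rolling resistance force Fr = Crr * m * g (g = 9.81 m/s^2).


Fr = Crr * m * g
= 0.006 * 95.7 * 9.81
= 5.633 N

5.633 N


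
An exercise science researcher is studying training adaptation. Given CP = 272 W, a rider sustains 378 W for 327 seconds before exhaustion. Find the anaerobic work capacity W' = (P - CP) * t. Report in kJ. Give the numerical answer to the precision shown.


Excess power = 378 - 272 = 106 W
Work above CP = 106 * 327 = 34662 J
W' = 34.662 kJ

34.662 kJ


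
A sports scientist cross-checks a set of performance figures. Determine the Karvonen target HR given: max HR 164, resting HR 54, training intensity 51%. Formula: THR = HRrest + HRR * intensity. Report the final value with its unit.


HRR = HRmax - HRrest = 164 - 54 = 110
THR = 54 + 110 * 0.51
= 110.1 bpm

110.1 bpm


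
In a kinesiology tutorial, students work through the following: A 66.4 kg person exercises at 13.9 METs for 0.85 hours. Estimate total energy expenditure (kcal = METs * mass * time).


Energy = METs * mass(kg) * time(h)
= 13.9 * 66.4 * 0.85
= 784.52 kcal

784.52 kcal


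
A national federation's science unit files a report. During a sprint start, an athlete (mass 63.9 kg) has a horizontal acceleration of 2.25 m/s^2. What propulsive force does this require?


Propulsive force = mass * acceleration
= 63.9 kg * 2.25 m/s^2
= 143.78 N

143.78 N


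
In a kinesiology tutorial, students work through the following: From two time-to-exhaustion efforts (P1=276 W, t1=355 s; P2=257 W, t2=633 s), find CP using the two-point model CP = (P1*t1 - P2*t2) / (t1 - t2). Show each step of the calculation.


Work in trial 1 = 97980 J
Work in trial 2 = 162681 J
Delta work = -64701 J
Delta time = -278 s
CP = -64701 / -278 = 232.74 W

232.74 W


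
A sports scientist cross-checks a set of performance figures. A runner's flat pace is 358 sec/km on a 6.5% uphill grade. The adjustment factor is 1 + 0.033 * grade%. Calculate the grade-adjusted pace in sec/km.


Factor = 1 + 0.033 * 6.5 = 1.2145
Adjusted pace = 358 * 1.2145
= 434.79 sec/km

434.79 s/km


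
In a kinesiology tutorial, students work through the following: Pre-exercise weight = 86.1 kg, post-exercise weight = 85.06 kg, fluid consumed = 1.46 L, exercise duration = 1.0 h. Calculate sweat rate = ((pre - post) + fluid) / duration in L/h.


Weight loss = 86.1 - 85.06 = 1.04 kg (approx L)
Total sweat = 1.04 + 1.46 = 2.5 L
Sweat rate = 2.5 / 1.0 = 2.5 L/h

2.5 L/h


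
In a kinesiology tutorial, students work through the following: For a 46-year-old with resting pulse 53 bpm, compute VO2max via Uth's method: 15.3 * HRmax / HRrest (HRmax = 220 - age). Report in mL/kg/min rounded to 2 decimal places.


Step 1: HRmax = 220 - 46 = 174 bpm
Step 2: Ratio = 174 / 53 = 3.283
Step 3: VO2max = 15.3 * 3.283 = 50.23 mL/kg/min

50.23 mL/kg/min


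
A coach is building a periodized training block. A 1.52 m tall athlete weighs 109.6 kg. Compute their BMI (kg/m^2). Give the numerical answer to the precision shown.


height^2 = 2.3104 m^2
BMI = 109.6 / 2.3104 = 47.44 kg/m^2

47.44 kg/m^2


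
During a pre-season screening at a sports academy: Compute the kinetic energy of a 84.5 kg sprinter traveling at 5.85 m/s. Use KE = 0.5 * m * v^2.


Velocity squared = 34.2225
KE = 0.5 * 84.5 * 34.2225 = 1445.9 J

1445.9 J


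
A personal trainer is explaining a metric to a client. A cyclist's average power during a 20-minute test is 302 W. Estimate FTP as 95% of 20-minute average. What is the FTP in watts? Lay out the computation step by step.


FTP = 20-min power * 0.95
= 302 * 0.95
= 286.9 W

286.9 W


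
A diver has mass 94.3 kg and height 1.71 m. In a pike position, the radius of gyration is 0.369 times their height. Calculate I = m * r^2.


r = 0.369 * 1.71 = 0.63099 m
I = m * r^2 = 94.3 * 0.398148 = 37.545 kg*m^2

37.545 kg*m^2


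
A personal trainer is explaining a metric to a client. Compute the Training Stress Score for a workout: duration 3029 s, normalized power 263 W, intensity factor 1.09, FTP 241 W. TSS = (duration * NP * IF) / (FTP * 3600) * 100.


Product = 3029 * 263 * 1.09 = 868323.43
Base = 241 * 3600 = 867600
TSS = 868323.43 / 867600 * 100 = 100.08

100.08 TSS


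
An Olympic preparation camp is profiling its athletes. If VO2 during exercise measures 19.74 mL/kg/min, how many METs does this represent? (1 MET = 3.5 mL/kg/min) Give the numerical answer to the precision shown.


METs = VO2 / 3.5 = 19.74 / 3.5 = 5.64

5.64 METs


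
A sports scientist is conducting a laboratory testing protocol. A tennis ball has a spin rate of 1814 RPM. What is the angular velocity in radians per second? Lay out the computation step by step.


Convert RPM to rad/s: multiply by 2*pi and divide by 60
omega = 1814 * 2 * pi / 60
= 189.962 rad/s

189.962 rad/s


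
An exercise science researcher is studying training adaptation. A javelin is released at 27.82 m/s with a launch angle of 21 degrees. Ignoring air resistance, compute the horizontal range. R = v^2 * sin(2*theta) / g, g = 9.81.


Launch speed squared = 773.9524
sin(2 * 21 deg) = 0.669131
Range = 773.9524 * 0.669131 / 9.81
= 52.791 m

52.791 m


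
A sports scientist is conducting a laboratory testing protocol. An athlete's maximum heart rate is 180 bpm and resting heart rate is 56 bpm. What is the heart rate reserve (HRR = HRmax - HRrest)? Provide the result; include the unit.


HRR = HRmax - HRrest
= 180 - 56
= 124 bpm

124 bpm


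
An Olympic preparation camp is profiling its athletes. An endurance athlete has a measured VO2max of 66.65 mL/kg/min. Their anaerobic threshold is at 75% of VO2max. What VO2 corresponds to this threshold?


Anaerobic threshold VO2 = VO2max * 75%
= 66.65 * 0.75
= 49.99 mL/kg/min

49.99 mL/kg/min


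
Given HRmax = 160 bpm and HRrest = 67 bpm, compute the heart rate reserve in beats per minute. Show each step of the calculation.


Heart rate reserve = maximum HR minus resting HR
HRR = 160 - 67 = 93 bpm

93 bpm


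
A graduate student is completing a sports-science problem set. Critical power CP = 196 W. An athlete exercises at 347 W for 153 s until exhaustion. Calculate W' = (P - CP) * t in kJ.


P - CP = 347 - 196 = 151 W
W' = 151 * 153 = 23103 J
= 23103 / 1000 = 23.103 kJ

23.103 kJ


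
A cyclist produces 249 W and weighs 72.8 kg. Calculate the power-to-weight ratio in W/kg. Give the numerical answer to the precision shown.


P/W = power / mass
= 249 / 72.8
= 3.42 W/kg

3.42 W/kg


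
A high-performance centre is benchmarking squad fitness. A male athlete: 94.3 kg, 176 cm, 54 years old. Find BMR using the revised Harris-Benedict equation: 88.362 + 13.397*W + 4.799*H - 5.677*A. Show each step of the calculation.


Intercept = 88.362
Weight contribution = 13.397 * 94.3 = 1263.3371
Height contribution = 4.799 * 176 = 844.624
Age contribution = 5.677 * 54 = 306.558
BMR = 88.362 + 1263.3371 + 844.624 - 306.558
= 1889.77 kcal/day

1889.77 kcal/day


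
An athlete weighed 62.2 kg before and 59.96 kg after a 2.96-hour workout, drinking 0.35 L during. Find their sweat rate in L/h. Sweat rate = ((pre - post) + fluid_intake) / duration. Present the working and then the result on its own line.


Body mass change = 2.24 kg
Total sweat loss = 2.24 + 0.35 = 2.59 L
Rate = 2.59 / 2.96 = 0.875 L/h

0.875 L/h


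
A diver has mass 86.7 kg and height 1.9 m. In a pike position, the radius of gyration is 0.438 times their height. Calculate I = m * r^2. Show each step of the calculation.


r = 0.438 * 1.9 = 0.8322 m
I = m * r^2 = 86.7 * 0.692557 = 60.045 kg*m^2

60.045 kg*m^2


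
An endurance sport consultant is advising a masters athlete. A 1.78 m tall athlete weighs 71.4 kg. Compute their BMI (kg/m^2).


height^2 = 3.1684 m^2
BMI = 71.4 / 3.1684 = 22.54 kg/m^2

22.54 kg/m^2


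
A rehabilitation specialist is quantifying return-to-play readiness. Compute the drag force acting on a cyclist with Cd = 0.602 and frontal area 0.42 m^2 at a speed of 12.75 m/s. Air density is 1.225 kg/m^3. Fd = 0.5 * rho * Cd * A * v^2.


Step 1: v^2 = 162.5625
Step 2: Fd = 0.5 * 1.225 * 0.602 * 0.42 * 162.5625
= 25.175 N

25.175 N


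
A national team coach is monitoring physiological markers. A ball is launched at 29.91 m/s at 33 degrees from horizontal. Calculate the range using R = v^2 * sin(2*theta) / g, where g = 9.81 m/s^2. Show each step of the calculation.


sin(2 * 33) = sin(66) = 0.913545
v^2 = 29.91^2 = 894.6081
R = 894.6081 * 0.913545 / 9.81
= 83.309 m

83.309 m


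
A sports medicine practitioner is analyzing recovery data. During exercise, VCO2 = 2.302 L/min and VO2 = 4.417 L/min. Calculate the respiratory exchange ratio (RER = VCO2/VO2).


RER = VCO2 / VO2
= 2.302 / 4.417
= 0.5212

0.5212


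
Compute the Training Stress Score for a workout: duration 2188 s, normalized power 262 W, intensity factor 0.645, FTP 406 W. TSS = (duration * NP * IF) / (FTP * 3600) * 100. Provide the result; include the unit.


Product = 2188 * 262 * 0.645 = 369750.12
Base = 406 * 3600 = 1461600
TSS = 369750.12 / 1461600 * 100 = 25.3

25.3 TSS


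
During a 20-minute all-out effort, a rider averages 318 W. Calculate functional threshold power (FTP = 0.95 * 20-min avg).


FTP = 0.95 * 318
= 302.1 W

302.1 W


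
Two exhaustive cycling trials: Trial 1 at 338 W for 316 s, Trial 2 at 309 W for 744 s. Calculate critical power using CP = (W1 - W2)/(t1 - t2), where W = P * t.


W1 = 338 * 316 = 106808 J
W2 = 309 * 744 = 229896 J
CP = (106808 - 229896) / (316 - 744)
= -123088 / -428
= 287.59 W

287.59 W


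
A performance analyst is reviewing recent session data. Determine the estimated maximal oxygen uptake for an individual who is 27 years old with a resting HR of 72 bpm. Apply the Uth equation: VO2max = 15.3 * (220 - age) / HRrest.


HRmax = 220 - 27 = 193
VO2max = 15.3 * (193 / 72)
= 15.3 * 2.6806
= 41.01 mL/kg/min

41.01 mL/kg/min


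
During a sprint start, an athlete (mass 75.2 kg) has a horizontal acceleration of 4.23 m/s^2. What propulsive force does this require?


Propulsive force = mass * acceleration
= 75.2 kg * 4.23 m/s^2
= 318.1 N

318.1 N


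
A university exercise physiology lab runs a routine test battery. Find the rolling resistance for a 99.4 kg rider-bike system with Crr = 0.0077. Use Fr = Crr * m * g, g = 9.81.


m * g = 99.4 * 9.81 = 975.114 N
Fr = 0.0077 * 975.114 = 7.508 N

7.508 N


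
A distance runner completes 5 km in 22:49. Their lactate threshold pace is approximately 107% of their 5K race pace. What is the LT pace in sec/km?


Convert to seconds: 22 min 49 s = 1369 s
Pace per km = 1369 / 5 = 273.8 s/km
LT pace = 273.8 * 1.07 = 292.97 s/km

292.97 s/km


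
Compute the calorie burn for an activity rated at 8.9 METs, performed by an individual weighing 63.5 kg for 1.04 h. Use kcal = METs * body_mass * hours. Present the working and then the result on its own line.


Product of METs and mass = 8.9 * 63.5 = 565.15
Total kcal = 565.15 * 1.04 = 587.76 kcal

587.76 kcal


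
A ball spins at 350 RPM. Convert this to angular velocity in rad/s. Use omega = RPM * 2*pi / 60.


omega = 350 * 2 * pi / 60
= 350 * 6.28318531 / 60
= 2199.115 / 60
= 36.652 rad/s

36.652 rad/s


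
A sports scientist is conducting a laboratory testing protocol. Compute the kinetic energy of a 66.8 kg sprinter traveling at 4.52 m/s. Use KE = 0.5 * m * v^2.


Velocity squared = 20.4304
KE = 0.5 * 66.8 * 20.4304 = 682.38 J

682.38 J


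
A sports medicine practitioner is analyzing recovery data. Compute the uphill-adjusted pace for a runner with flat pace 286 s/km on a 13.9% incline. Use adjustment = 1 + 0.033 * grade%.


Adjustment factor = 1 + 0.033 * 13.9 = 1.4587
Grade-adjusted pace = 286 * 1.4587 = 417.19 s/km

417.19 s/km


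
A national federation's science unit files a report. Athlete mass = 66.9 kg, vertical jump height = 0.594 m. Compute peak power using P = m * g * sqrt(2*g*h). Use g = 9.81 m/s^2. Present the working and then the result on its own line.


sqrt(2 * 9.81 * 0.594) = sqrt(11.65428) = 3.413837 m/s
P = 66.9 * 9.81 * 3.413837
= 2240.46 W

2240.46 W


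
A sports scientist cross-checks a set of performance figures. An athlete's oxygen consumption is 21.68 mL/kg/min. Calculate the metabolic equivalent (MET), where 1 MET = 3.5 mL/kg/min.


MET = VO2 / 3.5
= 21.68 / 3.5
= 6.19 METs

6.19 METs


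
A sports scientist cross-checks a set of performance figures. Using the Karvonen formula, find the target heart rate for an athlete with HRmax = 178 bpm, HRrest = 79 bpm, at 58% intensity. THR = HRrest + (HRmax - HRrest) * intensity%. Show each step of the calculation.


HRR = 178 - 79 = 99
THR = 79 + 99 * 0.58
= 79 + 57.42
= 136.42 bpm

136.42 bpm


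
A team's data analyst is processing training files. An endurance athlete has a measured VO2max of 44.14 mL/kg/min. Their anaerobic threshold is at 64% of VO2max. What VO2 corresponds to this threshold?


Anaerobic threshold VO2 = VO2max * 64%
= 44.14 * 0.64
= 28.25 mL/kg/min

28.25 mL/kg/min


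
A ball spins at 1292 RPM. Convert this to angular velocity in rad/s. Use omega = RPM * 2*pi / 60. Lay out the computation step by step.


omega = 1292 * 2 * pi / 60
= 1292 * 6.28318531 / 60
= 8117.875 / 60
= 135.298 rad/s

135.298 rad/s


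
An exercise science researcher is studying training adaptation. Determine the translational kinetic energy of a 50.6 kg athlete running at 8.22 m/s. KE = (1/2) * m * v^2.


KE = 0.5 * m * v^2
= 0.5 * 50.6 * 8.22^2
= 0.5 * 50.6 * 67.5684
= 1709.48 J

1709.48 J


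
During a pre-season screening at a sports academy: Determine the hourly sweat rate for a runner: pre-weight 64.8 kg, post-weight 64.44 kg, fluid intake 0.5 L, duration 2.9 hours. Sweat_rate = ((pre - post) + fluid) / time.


Mass lost = 64.8 - 64.44 = 0.36 kg
Add fluid consumed: 0.36 + 0.5 = 0.86 L total sweat
Sweat rate = 0.86 / 2.9 = 0.297 L/h

0.297 L/h


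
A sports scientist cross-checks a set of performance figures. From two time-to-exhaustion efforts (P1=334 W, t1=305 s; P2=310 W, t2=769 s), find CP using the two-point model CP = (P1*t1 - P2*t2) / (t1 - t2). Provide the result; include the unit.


Work in trial 1 = 101870 J
Work in trial 2 = 238390 J
Delta work = -136520 J
Delta time = -464 s
CP = -136520 / -464 = 294.22 W

294.22 W


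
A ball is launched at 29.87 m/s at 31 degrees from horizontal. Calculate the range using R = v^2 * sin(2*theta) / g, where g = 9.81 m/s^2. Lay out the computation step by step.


sin(2 * 31) = sin(62) = 0.882948
v^2 = 29.87^2 = 892.2169
R = 892.2169 * 0.882948 / 9.81
= 80.304 m

80.304 m


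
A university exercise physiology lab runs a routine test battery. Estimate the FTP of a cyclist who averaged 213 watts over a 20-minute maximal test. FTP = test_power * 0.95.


FTP = 213 * 0.95 = 202.35 W

202.35 W


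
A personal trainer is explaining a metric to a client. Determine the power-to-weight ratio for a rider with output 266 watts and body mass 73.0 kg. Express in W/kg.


P/W = 266 / 73.0 = 3.644 W/kg

3.644 W/kg


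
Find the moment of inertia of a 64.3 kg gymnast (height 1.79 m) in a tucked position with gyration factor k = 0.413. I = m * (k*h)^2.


Radius of gyration = 0.413 * 1.79 = 0.73927 m
I = 64.3 * 0.73927^2
= 64.3 * 0.54652
= 35.141 kg*m^2

35.141 kg*m^2


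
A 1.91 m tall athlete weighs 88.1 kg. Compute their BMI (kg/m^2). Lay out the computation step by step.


height^2 = 3.6481 m^2
BMI = 88.1 / 3.6481 = 24.15 kg/m^2

24.15 kg/m^2


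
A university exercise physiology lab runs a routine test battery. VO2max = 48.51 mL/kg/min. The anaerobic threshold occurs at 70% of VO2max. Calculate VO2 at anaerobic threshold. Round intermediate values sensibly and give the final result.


AT fraction = 70 / 100 = 0.7
AT VO2 = 48.51 * 0.7
= 33.96 mL/kg/min

33.96 mL/kg/min


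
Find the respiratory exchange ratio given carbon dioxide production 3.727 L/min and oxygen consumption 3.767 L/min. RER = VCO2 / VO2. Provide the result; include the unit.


VCO2 = 3.727 L/min
VO2 = 3.767 L/min
RER = 3.727 / 3.767 = 0.9894

0.9894


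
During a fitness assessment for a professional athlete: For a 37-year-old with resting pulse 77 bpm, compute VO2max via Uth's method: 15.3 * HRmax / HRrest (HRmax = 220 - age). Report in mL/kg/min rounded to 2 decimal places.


Step 1: HRmax = 220 - 37 = 183 bpm
Step 2: Ratio = 183 / 77 = 2.3766
Step 3: VO2max = 15.3 * 2.3766 = 36.36 mL/kg/min

36.36 mL/kg/min


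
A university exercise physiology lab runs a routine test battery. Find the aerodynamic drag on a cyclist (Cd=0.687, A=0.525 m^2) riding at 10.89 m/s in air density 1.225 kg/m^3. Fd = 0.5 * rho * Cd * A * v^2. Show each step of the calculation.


Fd = 0.5 * 1.225 * 0.687 * 0.525 * 10.89^2
= 0.5 * 1.225 * 0.687 * 0.525 * 118.5921
= 26.199 N

26.199 N


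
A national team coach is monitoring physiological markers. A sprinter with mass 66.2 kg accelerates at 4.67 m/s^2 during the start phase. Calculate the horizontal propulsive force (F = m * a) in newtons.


F = m * a
= 66.2 * 4.67
= 309.15 N

309.15 N


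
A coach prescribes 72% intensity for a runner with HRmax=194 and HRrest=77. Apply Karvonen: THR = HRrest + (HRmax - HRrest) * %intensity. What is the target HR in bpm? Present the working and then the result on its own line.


Heart rate reserve = 194 - 77 = 117
Intensity fraction = 72 / 100 = 0.72
THR = 77 + 117 * 0.72 = 161.24 bpm

161.24 bpm


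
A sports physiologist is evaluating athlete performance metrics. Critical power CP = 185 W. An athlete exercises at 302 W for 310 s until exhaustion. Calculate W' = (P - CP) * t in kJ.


P - CP = 302 - 185 = 117 W
W' = 117 * 310 = 36270 J
= 36270 / 1000 = 36.27 kJ

36.27 kJ


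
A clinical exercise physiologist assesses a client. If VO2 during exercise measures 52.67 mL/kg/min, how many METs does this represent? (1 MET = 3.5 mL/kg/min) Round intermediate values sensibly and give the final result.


METs = VO2 / 3.5 = 52.67 / 3.5 = 15.05

15.05 METs


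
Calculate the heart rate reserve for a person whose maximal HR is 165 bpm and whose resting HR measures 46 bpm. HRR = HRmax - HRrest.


HRmax = 165 bpm
HRrest = 46 bpm
HRR = 165 - 46 = 119 bpm

119 bpm


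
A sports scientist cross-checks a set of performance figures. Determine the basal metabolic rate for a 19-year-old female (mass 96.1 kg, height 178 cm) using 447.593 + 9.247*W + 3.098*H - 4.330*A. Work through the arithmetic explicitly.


BMR = 447.593 + 9.247*96.1 + 3.098*178 - 4.330*19
= 1805.4 kcal/day

1805.4 kcal/day


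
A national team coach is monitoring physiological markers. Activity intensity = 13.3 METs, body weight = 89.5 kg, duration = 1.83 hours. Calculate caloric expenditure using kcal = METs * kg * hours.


kcal = 13.3 * 89.5 * 1.83
= 1190.35 * 1.83
= 2178.34 kcal

2178.34 kcal


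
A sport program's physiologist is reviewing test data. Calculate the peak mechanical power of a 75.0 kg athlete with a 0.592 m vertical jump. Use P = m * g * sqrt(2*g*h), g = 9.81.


First, sqrt(2gh) = sqrt(2 * 9.81 * 0.592)
= sqrt(11.61504) = 3.408085 m/s
Power = 75.0 * 9.81 * 3.408085 = 2507.5 W

2507.5 W


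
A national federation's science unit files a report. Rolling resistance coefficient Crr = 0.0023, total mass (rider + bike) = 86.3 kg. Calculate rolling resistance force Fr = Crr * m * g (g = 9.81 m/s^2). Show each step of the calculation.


Fr = Crr * m * g
= 0.0023 * 86.3 * 9.81
= 1.947 N

1.947 N


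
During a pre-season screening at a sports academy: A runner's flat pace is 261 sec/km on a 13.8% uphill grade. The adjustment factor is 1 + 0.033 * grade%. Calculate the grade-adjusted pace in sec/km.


Factor = 1 + 0.033 * 13.8 = 1.4554
Adjusted pace = 261 * 1.4554
= 379.86 sec/km

379.86 s/km


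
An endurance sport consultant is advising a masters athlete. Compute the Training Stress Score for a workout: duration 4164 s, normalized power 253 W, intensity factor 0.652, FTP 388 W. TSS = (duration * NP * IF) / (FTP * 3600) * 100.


Product = 4164 * 253 * 0.652 = 686876.784
Base = 388 * 3600 = 1396800
TSS = 686876.784 / 1396800 * 100 = 49.18

49.18 TSS


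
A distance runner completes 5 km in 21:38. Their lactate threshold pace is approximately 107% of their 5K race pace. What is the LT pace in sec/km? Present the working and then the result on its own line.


Convert to seconds: 21 min 38 s = 1298 s
Pace per km = 1298 / 5 = 259.6 s/km
LT pace = 259.6 * 1.07 = 277.77 s/km

277.77 s/km


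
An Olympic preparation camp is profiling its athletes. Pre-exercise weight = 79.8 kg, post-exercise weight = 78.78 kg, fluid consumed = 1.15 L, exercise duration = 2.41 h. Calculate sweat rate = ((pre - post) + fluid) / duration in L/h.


Weight loss = 79.8 - 78.78 = 1.02 kg (approx L)
Total sweat = 1.02 + 1.15 = 2.17 L
Sweat rate = 2.17 / 2.41 = 0.9 L/h

0.9 L/h


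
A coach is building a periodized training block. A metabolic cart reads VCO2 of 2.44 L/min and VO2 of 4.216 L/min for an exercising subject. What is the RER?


RER = VCO2 / VO2 = 2.44 / 4.216 = 0.5787

0.5787


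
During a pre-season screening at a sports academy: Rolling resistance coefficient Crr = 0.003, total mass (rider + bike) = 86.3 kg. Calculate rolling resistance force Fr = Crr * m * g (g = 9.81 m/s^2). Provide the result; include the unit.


Fr = Crr * m * g
= 0.003 * 86.3 * 9.81
= 2.54 N

2.54 N


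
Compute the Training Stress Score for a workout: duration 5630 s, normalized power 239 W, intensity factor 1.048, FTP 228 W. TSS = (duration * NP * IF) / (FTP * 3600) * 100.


Product = 5630 * 239 * 1.048 = 1410157.36
Base = 228 * 3600 = 820800
TSS = 1410157.36 / 820800 * 100 = 171.8

171.8 TSS


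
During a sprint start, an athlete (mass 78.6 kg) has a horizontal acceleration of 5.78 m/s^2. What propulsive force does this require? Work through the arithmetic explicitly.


Propulsive force = mass * acceleration
= 78.6 kg * 5.78 m/s^2
= 454.31 N

454.31 N


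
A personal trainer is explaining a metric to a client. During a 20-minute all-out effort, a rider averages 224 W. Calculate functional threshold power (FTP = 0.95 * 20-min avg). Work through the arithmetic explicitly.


FTP = 0.95 * 224
= 212.8 W

212.8 W


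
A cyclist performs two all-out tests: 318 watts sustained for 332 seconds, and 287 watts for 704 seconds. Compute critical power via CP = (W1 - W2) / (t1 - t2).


W1 = P1 * t1 = 318 * 332 = 105576 J
W2 = P2 * t2 = 287 * 704 = 202048 J
CP = (105576 - 202048) / (332 - 704)
= 259.33 W

259.33 W


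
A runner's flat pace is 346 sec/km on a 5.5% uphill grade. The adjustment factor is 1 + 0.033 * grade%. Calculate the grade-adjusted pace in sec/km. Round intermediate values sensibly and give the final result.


Factor = 1 + 0.033 * 5.5 = 1.1815
Adjusted pace = 346 * 1.1815
= 408.8 sec/km

408.8 s/km


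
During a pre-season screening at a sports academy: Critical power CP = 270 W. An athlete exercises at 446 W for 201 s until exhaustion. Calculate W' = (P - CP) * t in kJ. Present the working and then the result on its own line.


P - CP = 446 - 270 = 176 W
W' = 176 * 201 = 35376 J
= 35376 / 1000 = 35.376 kJ

35.376 kJ


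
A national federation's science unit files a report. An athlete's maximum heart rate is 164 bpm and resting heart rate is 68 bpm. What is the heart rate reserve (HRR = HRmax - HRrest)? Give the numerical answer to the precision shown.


HRR = HRmax - HRrest
= 164 - 68
= 96 bpm

96 bpm


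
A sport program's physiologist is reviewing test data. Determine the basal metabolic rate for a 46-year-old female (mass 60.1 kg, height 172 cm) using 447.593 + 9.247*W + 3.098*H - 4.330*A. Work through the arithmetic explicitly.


BMR = 447.593 + 9.247*60.1 + 3.098*172 - 4.330*46
= 1337.01 kcal/day

1337.01 kcal/day


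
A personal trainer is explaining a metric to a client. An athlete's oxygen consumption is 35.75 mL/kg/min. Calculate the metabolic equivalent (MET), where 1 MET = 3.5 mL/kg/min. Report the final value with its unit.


MET = VO2 / 3.5
= 35.75 / 3.5
= 10.21 METs

10.21 METs


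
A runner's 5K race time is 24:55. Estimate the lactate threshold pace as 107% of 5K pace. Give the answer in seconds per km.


Total race time = 24*60 + 55 = 1495 seconds
5K pace = 1495 / 5 = 299.0 sec/km
LT pace = 299.0 * 1.07 = 319.93 sec/km

319.93 s/km


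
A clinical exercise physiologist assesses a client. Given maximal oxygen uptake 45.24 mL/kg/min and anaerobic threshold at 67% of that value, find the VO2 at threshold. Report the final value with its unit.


Percentage as decimal = 0.67
VO2 at AT = 45.24 * 0.67 = 30.31 mL/kg/min

30.31 mL/kg/min


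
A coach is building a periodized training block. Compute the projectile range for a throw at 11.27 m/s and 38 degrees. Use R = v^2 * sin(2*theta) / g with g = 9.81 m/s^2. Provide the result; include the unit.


Two times the angle = 76 degrees
sin(76) = 0.970296
R = 127.0129 * 0.970296 / 9.81 = 12.563 m

12.563 m


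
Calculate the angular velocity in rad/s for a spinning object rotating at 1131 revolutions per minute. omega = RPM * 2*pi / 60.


omega = RPM * 2*pi / 60
= 1131 * 6.28318531 / 60
= 118.438 rad/s

118.438 rad/s


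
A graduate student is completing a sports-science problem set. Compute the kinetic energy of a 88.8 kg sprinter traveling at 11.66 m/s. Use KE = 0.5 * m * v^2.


Velocity squared = 135.9556
KE = 0.5 * 88.8 * 135.9556 = 6036.43 J

6036.43 J


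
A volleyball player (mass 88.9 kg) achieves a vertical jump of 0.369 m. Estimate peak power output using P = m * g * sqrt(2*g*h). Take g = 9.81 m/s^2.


2 * g * h = 2 * 9.81 * 0.369 = 7.23978
sqrt(7.23978) = 2.690684 m/s
P = 88.9 * 9.81 * 2.690684 = 2346.57 W

2346.57 W


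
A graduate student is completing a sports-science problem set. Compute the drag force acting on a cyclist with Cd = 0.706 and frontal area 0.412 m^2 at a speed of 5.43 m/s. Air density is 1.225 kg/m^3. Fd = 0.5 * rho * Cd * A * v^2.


Step 1: v^2 = 29.4849
Step 2: Fd = 0.5 * 1.225 * 0.706 * 0.412 * 29.4849
= 5.253 N

5.253 N


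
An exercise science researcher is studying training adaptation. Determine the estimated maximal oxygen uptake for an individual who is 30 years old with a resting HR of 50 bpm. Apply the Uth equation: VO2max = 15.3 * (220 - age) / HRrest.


HRmax = 220 - 30 = 190
VO2max = 15.3 * (190 / 50)
= 15.3 * 3.8
= 58.14 mL/kg/min

58.14 mL/kg/min


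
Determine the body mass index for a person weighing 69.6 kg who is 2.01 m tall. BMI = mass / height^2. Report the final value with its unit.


BMI = mass / height^2
= 69.6 / 2.01^2
= 69.6 / 4.0401
= 17.23 kg/m^2

17.23 kg/m^2


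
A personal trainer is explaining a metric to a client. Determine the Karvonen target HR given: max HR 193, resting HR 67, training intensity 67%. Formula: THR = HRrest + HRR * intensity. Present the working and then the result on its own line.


HRR = HRmax - HRrest = 193 - 67 = 126
THR = 67 + 126 * 0.67
= 151.42 bpm

151.42 bpm


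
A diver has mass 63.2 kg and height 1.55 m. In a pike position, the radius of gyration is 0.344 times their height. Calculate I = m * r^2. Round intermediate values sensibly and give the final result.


r = 0.344 * 1.55 = 0.5332 m
I = m * r^2 = 63.2 * 0.284302 = 17.968 kg*m^2

17.968 kg*m^2


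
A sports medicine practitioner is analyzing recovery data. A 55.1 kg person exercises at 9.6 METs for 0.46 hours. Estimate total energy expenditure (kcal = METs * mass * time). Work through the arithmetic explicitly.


Energy = METs * mass(kg) * time(h)
= 9.6 * 55.1 * 0.46
= 243.32 kcal

243.32 kcal


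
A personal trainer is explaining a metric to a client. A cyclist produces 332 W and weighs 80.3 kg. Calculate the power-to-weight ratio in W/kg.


P/W = power / mass
= 332 / 80.3
= 4.134 W/kg

4.134 W/kg


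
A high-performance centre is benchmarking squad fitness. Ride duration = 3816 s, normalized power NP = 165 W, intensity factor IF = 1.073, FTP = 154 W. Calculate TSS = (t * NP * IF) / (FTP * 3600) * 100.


Numerator = 3816 * 165 * 1.073 = 675603.72
Denominator = 154 * 3600 = 554400
TSS = 675603.72 / 554400 * 100
= 121.86

121.86 TSS


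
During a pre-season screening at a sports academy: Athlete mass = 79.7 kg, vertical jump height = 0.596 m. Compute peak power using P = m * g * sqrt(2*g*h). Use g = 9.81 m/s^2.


sqrt(2 * 9.81 * 0.596) = sqrt(11.69352) = 3.419579 m/s
P = 79.7 * 9.81 * 3.419579
= 2673.62 W

2673.62 W


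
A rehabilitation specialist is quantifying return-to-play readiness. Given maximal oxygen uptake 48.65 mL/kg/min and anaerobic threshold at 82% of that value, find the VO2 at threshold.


Percentage as decimal = 0.82
VO2 at AT = 48.65 * 0.82 = 39.89 mL/kg/min

39.89 mL/kg/min


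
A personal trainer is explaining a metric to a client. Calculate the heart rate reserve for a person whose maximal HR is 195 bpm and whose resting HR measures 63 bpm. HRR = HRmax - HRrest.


HRmax = 195 bpm
HRrest = 63 bpm
HRR = 195 - 63 = 132 bpm

132 bpm


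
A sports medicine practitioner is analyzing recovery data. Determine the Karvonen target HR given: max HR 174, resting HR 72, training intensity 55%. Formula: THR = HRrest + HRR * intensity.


HRR = HRmax - HRrest = 174 - 72 = 102
THR = 72 + 102 * 0.55
= 128.1 bpm

128.1 bpm


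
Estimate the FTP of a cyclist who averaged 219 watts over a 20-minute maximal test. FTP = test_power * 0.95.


FTP = 219 * 0.95 = 208.05 W

208.05 W


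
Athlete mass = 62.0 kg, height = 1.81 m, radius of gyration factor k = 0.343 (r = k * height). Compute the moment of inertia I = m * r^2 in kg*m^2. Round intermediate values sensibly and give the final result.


r = k * height = 0.343 * 1.81 = 0.62083 m
r^2 = 0.62083^2 = 0.38543
I = 62.0 * 0.38543 = 23.897 kg*m^2

23.897 kg*m^2


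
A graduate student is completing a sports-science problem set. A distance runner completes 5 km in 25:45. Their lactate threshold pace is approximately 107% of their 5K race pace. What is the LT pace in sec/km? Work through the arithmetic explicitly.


Convert to seconds: 25 min 45 s = 1545 s
Pace per km = 1545 / 5 = 309.0 s/km
LT pace = 309.0 * 1.07 = 330.63 s/km

330.63 s/km


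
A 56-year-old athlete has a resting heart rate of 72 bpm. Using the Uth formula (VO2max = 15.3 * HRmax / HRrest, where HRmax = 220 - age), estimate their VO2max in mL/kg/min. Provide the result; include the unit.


HRmax = 220 - 56 = 164 bpm
Ratio = HRmax / HRrest = 164 / 72 = 2.2778
VO2max = 15.3 * 2.2778 = 34.85 mL/kg/min

34.85 mL/kg/min


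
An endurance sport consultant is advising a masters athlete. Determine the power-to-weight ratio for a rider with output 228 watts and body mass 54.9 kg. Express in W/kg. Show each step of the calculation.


P/W = 228 / 54.9 = 4.153 W/kg

4.153 W/kg


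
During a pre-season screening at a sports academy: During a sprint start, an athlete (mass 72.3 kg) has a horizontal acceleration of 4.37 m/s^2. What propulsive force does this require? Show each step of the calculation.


Propulsive force = mass * acceleration
= 72.3 kg * 4.37 m/s^2
= 315.95 N

315.95 N


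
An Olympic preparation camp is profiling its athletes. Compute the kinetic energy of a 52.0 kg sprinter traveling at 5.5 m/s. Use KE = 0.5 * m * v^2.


Velocity squared = 30.25
KE = 0.5 * 52.0 * 30.25 = 786.5 J

786.5 J


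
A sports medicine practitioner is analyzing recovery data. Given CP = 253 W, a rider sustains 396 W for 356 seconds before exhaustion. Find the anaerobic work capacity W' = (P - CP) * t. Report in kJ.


Excess power = 396 - 253 = 143 W
Work above CP = 143 * 356 = 50908 J
W' = 50.908 kJ

50.908 kJ


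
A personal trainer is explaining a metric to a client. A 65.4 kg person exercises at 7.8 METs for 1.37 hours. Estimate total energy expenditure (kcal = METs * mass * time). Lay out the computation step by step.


Energy = METs * mass(kg) * time(h)
= 7.8 * 65.4 * 1.37
= 698.86 kcal

698.86 kcal


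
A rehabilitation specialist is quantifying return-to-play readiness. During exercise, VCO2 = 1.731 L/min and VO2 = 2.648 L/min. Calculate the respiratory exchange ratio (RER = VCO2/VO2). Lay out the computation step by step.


RER = VCO2 / VO2
= 1.731 / 2.648
= 0.6537

0.6537


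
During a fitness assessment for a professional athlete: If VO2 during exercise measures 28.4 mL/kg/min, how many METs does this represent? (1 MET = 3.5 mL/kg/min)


METs = VO2 / 3.5 = 28.4 / 3.5 = 8.11

8.11 METs


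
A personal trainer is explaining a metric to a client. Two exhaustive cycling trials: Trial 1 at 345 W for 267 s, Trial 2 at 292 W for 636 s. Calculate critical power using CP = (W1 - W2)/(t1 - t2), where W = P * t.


W1 = 345 * 267 = 92115 J
W2 = 292 * 636 = 185712 J
CP = (92115 - 185712) / (267 - 636)
= -93597 / -369
= 253.65 W

253.65 W


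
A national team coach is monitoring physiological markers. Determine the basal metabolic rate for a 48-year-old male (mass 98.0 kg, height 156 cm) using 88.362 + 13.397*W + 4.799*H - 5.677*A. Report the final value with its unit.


BMR = 88.362 + 13.397*98.0 + 4.799*156 - 5.677*48
= 1877.42 kcal/day

1877.42 kcal/day
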